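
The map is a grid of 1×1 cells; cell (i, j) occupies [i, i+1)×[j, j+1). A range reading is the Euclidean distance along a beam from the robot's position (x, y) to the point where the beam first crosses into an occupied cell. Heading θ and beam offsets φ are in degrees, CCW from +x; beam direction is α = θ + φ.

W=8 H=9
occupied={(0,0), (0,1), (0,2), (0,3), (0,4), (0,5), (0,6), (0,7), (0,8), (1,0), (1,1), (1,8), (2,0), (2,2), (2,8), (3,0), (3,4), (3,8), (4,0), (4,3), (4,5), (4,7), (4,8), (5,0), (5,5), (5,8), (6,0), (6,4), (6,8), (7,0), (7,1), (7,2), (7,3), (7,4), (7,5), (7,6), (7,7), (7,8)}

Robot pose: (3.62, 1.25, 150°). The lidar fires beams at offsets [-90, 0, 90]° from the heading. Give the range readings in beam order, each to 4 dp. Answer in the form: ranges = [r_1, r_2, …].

beam 1: φ=-90°, α=60°
  direction (0.5000, 0.8660); cell (3,1); t to first gridline: x 0.7600, y 0.8660 (then +2.0000 / +1.1547)
    (4,1) via x @ 0.7600
    (4,2) via y @ 0.8660
    (4,3) via y @ 2.0207  # hit
  → r_1 = 2.0207
beam 2: φ=0°, α=150°
  direction (-0.8660, 0.5000); cell (3,1); t to first gridline: x 0.7159, y 1.5000 (then +1.1547 / +2.0000)
    (2,1) via x @ 0.7159
    (2,2) via y @ 1.5000  # hit
  → r_2 = 1.5000
beam 3: φ=90°, α=240°
  direction (-0.5000, -0.8660); cell (3,1); t to first gridline: x 1.2400, y 0.2887 (then +2.0000 / +1.1547)
    (3,0) via y @ 0.2887  # hit
  → r_3 = 0.2887

ranges = [2.0207, 1.5000, 0.2887]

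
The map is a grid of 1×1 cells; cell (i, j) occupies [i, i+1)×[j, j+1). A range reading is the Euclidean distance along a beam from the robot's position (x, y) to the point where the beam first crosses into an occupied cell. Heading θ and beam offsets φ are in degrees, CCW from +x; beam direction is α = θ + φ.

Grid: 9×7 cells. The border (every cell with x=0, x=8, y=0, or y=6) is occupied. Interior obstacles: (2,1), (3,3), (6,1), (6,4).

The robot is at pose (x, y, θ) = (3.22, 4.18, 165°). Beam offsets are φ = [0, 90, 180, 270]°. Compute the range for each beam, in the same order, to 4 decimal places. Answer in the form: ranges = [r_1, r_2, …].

beam 1: φ=0°, α=165°
  d=(-0.9659,0.2588)  start (3,4)  tX=0.2278 tY=3.1682  stride 1/|dx|=1.0353 1/|dy|=3.8637
    cross x-line → (2,4), t=0.2278
    cross x-line → (1,4), t=1.2630
    cross x-line → (0,4), t=2.2983 (wall)
  → r_1 = 2.2983
beam 2: φ=90°, α=255°
  d=(-0.2588,-0.9659)  start (3,4)  tX=0.8500 tY=0.1863  stride 1/|dx|=3.8637 1/|dy|=1.0353
    cross y-line → (3,3), t=0.1863 (wall)
  → r_2 = 0.1863
beam 3: φ=180°, α=345°
  d=(0.9659,-0.2588)  start (3,4)  tX=0.8075 tY=0.6955  stride 1/|dx|=1.0353 1/|dy|=3.8637
    cross y-line → (3,3), t=0.6955 (wall)
  → r_3 = 0.6955
beam 4: φ=270°, α=75°
  d=(0.2588,0.9659)  start (3,4)  tX=3.0137 tY=0.8489  stride 1/|dx|=3.8637 1/|dy|=1.0353
    cross y-line → (3,5), t=0.8489
    cross y-line → (3,6), t=1.8842 (wall)
  → r_4 = 1.8842

ranges = [2.2983, 0.1863, 0.6955, 1.8842]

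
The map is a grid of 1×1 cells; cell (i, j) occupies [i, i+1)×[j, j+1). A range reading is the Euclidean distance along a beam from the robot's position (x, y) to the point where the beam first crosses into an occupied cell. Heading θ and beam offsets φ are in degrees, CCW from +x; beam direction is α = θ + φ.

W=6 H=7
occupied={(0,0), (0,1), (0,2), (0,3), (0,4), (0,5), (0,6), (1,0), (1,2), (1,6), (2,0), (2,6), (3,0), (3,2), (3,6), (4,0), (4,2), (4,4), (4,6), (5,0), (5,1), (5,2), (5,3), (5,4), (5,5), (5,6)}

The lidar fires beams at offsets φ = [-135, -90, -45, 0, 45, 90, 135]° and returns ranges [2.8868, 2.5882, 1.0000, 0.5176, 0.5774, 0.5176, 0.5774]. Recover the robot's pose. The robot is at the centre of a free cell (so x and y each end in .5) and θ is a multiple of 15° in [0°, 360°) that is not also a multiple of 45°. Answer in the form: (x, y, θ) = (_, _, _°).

(x, y, θ) = (1.5, 3.5, 165°)

Candidates: 16 free-cell centres × 16 headings = 256 poses. Raycast each; keep the one whose scan matches to 4 dp.
  (1.5, 3.5, 120°): beam 1 = 1.9319 ≠ 2.8868 ✗
  (4.5, 1.5, 120°): beam 1 = 0.5176 ≠ 2.8868 ✗
  (2.5, 2.5, 195°): beam 1 = 4.0415 ≠ 2.8868 ✗
  (1.5, 4.5, 15°): beam 1 = 1.0000 ≠ 2.8868 ✗
  …
  (1.5, 3.5, 165°): r_1=2.8868, r_2=2.5882, r_3=1.0000, r_4=0.5176, r_5=0.5774, r_6=0.5176, r_7=0.5774 — all match ✓
Unique over the lattice → pose = (1.5, 3.5, 165°).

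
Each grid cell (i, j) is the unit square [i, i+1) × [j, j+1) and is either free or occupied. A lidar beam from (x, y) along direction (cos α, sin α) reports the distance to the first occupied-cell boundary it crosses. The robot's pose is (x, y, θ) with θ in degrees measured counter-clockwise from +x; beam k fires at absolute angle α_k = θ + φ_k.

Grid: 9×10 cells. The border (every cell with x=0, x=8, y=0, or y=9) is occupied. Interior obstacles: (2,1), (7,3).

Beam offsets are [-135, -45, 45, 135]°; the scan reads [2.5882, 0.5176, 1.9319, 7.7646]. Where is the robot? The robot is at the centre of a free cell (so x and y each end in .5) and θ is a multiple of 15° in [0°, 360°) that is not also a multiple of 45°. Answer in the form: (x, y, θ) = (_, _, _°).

Candidates: 54 free-cell centres × 16 headings = 864 poses. Raycast each; keep the one whose scan matches to 4 dp.
  (1.5, 4.5, 150°): beam 1 = 6.7293 ≠ 2.5882 ✗
  (7.5, 8.5, 120°): beam 1 = 0.5176 ≠ 2.5882 ✗
  (6.5, 2.5, 30°): beam 1 = 1.5529 ≠ 2.5882 ✗
  (1.5, 4.5, 75°): beam 1 = 2.8868 ≠ 2.5882 ✗
  (5.5, 2.5, 240°): beam 1 = 6.7293 ≠ 2.5882 ✗
  …
  (5.5, 8.5, 120°): r_1=2.5882, r_2=0.5176, r_3=1.9319, r_4=7.7646 — all match ✓
Unique over the lattice → pose = (5.5, 8.5, 120°).

(x, y, θ) = (5.5, 8.5, 120°)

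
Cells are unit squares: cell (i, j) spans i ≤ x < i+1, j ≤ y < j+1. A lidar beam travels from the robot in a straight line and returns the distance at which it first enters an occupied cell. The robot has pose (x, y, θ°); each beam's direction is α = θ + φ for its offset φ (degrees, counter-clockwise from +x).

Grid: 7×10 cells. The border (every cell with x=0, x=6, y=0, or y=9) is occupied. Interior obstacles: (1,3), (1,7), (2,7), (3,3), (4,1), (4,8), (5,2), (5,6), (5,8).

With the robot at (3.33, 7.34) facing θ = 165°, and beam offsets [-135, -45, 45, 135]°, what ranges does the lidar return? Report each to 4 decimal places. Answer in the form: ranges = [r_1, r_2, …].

beam 1: φ=-135°, α=30°
  d=(0.8660,0.5000)  start (3,7)  tX=0.7736 tY=1.3200  stride 1/|dx|=1.1547 1/|dy|=2.0000
    cross x-line → (4,7), t=0.7736
    cross y-line → (4,8), t=1.3200 (wall)
  → r_1 = 1.3200
beam 2: φ=-45°, α=120°
  d=(-0.5000,0.8660)  start (3,7)  tX=0.6600 tY=0.7621  stride 1/|dx|=2.0000 1/|dy|=1.1547
    cross x-line → (2,7), t=0.6600 (wall)
  → r_2 = 0.6600
beam 3: φ=45°, α=210°
  d=(-0.8660,-0.5000)  start (3,7)  tX=0.3811 tY=0.6800  stride 1/|dx|=1.1547 1/|dy|=2.0000
    cross x-line → (2,7), t=0.3811 (wall)
  → r_3 = 0.3811
beam 4: φ=135°, α=300°
  d=(0.5000,-0.8660)  start (3,7)  tX=1.3400 tY=0.3926  stride 1/|dx|=2.0000 1/|dy|=1.1547
    cross y-line → (3,6), t=0.3926
    cross x-line → (4,6), t=1.3400
    cross y-line → (4,5), t=1.5473
    cross y-line → (4,4), t=2.7020
    cross x-line → (5,4), t=3.3400
    cross y-line → (5,3), t=3.8567
    cross y-line → (5,2), t=5.0114 (wall)
  → r_4 = 5.0114

ranges = [1.3200, 0.6600, 0.3811, 5.0114]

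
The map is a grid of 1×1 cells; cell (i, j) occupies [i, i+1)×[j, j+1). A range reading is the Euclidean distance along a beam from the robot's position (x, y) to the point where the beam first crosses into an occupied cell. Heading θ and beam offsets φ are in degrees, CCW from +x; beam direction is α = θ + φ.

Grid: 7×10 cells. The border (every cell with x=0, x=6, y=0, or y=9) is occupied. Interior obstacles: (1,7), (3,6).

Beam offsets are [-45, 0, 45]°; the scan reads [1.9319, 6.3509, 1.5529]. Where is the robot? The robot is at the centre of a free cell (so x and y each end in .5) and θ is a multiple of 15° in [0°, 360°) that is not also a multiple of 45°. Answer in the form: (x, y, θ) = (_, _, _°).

The pose lattice has 38·16 = 608 candidates. Test each by forward raycasting.
  (2.5, 7.5, 300°): beam 1 = 5.7956 ≠ 1.9319 ✗
  (4.5, 2.5, 195°): beam 1 = 4.0415 ≠ 1.9319 ✗
  (3.5, 8.5, 330°): beam 1 = 1.5529 ≠ 1.9319 ✗
  …
  (1.5, 6.5, 300°): r_1=1.9319, r_2=6.3509, r_3=1.5529 — all match ✓
Only this pose fits every beam.

(x, y, θ) = (1.5, 6.5, 300°)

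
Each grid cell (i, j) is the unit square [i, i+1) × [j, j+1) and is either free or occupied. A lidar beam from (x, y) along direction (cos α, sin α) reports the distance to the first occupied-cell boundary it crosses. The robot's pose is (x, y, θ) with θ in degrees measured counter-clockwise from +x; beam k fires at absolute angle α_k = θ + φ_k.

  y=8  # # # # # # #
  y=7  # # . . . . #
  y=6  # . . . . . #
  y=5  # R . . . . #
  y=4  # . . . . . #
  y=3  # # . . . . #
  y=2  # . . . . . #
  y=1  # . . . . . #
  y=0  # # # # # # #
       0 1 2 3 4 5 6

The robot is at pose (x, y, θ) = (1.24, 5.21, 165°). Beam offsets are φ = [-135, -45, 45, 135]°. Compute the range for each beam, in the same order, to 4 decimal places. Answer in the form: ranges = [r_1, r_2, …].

ranges = [5.4964, 0.4800, 0.2771, 1.3972]

beam 1: φ=-135°, α=30°
  d=(0.8660,0.5000)  start (1,5)  tX=0.8776 tY=1.5800  stride 1/|dx|=1.1547 1/|dy|=2.0000
    cross x-line → (2,5), t=0.8776
    cross y-line → (2,6), t=1.5800
    cross x-line → (3,6), t=2.0323
    cross x-line → (4,6), t=3.1870
    cross y-line → (4,7), t=3.5800
    cross x-line → (5,7), t=4.3417
    cross x-line → (6,7), t=5.4964 (wall)
  → r_1 = 5.4964
beam 2: φ=-45°, α=120°
  d=(-0.5000,0.8660)  start (1,5)  tX=0.4800 tY=0.9122  stride 1/|dx|=2.0000 1/|dy|=1.1547
    cross x-line → (0,5), t=0.4800 (wall)
  → r_2 = 0.4800
beam 3: φ=45°, α=210°
  d=(-0.8660,-0.5000)  start (1,5)  tX=0.2771 tY=0.4200  stride 1/|dx|=1.1547 1/|dy|=2.0000
    cross x-line → (0,5), t=0.2771 (wall)
  → r_3 = 0.2771
beam 4: φ=135°, α=300°
  d=(0.5000,-0.8660)  start (1,5)  tX=1.5200 tY=0.2425  stride 1/|dx|=2.0000 1/|dy|=1.1547
    cross y-line → (1,4), t=0.2425
    cross y-line → (1,3), t=1.3972 (wall)
  → r_4 = 1.3972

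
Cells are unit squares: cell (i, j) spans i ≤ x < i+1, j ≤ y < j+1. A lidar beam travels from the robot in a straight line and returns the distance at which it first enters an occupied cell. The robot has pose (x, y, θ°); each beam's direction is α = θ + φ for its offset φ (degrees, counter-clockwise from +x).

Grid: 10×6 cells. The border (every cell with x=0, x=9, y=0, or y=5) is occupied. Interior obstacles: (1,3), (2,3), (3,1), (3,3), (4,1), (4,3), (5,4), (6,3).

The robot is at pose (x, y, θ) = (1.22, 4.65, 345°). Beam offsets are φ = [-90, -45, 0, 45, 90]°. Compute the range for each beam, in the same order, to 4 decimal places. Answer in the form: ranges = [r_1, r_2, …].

ranges = [0.6729, 0.7506, 2.5114, 0.7000, 0.3623]

beam 1: φ=-90°, α=255°
  direction (-0.2588, -0.9659); cell (1,4); t to first gridline: x 0.8500, y 0.6729 (then +3.8637 / +1.0353)
    (1,3) via y @ 0.6729  # hit
  → r_1 = 0.6729
beam 2: φ=-45°, α=300°
  direction (0.5000, -0.8660); cell (1,4); t to first gridline: x 1.5600, y 0.7506 (then +2.0000 / +1.1547)
    (1,3) via y @ 0.7506  # hit
  → r_2 = 0.7506
beam 3: φ=0°, α=345°
  direction (0.9659, -0.2588); cell (1,4); t to first gridline: x 0.8075, y 2.5114 (then +1.0353 / +3.8637)
    (2,4) via x @ 0.8075
    (3,4) via x @ 1.8428
    (3,3) via y @ 2.5114  # hit
  → r_3 = 2.5114
beam 4: φ=45°, α=30°
  direction (0.8660, 0.5000); cell (1,4); t to first gridline: x 0.9007, y 0.7000 (then +1.1547 / +2.0000)
    (1,5) via y @ 0.7000  # hit
  → r_4 = 0.7000
beam 5: φ=90°, α=75°
  direction (0.2588, 0.9659); cell (1,4); t to first gridline: x 3.0137, y 0.3623 (then +3.8637 / +1.0353)
    (1,5) via y @ 0.3623  # hit
  → r_5 = 0.3623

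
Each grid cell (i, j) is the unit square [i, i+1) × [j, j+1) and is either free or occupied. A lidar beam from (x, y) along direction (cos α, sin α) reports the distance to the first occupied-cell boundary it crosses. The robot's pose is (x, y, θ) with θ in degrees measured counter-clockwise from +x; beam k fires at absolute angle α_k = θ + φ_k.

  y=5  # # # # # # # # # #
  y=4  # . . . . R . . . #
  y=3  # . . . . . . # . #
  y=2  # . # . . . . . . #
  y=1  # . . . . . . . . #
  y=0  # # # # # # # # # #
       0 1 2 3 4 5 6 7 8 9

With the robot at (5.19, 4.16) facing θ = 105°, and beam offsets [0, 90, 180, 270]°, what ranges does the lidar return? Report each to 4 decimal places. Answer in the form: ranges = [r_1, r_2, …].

ranges = [0.8696, 4.3378, 3.2715, 3.2455]

beam 1: φ=0°, α=105°
  cosα=-0.2588 sinα=0.9659 | (5,4) | tMaxX 0.7341 tMaxY 0.8696 | tΔX 3.8637 tΔY 1.0353
    t=0.7341 [x] (4,4)
    t=0.8696 [y] (4,5) — stop
  → r_1 = 0.8696
beam 2: φ=90°, α=195°
  cosα=-0.9659 sinα=-0.2588 | (5,4) | tMaxX 0.1967 tMaxY 0.6182 | tΔX 1.0353 tΔY 3.8637
    t=0.1967 [x] (4,4)
    t=0.6182 [y] (4,3)
    t=1.2320 [x] (3,3)
    t=2.2673 [x] (2,3)
    t=3.3025 [x] (1,3)
    t=4.3378 [x] (0,3) — stop
  → r_2 = 4.3378
beam 3: φ=180°, α=285°
  cosα=0.2588 sinα=-0.9659 | (5,4) | tMaxX 3.1296 tMaxY 0.1656 | tΔX 3.8637 tΔY 1.0353
    t=0.1656 [y] (5,3)
    t=1.2009 [y] (5,2)
    t=2.2362 [y] (5,1)
    t=3.1296 [x] (6,1)
    t=3.2715 [y] (6,0) — stop
  → r_3 = 3.2715
beam 4: φ=270°, α=15°
  cosα=0.9659 sinα=0.2588 | (5,4) | tMaxX 0.8386 tMaxY 3.2455 | tΔX 1.0353 tΔY 3.8637
    t=0.8386 [x] (6,4)
    t=1.8738 [x] (7,4)
    t=2.9091 [x] (8,4)
    t=3.2455 [y] (8,5) — stop
  → r_4 = 3.2455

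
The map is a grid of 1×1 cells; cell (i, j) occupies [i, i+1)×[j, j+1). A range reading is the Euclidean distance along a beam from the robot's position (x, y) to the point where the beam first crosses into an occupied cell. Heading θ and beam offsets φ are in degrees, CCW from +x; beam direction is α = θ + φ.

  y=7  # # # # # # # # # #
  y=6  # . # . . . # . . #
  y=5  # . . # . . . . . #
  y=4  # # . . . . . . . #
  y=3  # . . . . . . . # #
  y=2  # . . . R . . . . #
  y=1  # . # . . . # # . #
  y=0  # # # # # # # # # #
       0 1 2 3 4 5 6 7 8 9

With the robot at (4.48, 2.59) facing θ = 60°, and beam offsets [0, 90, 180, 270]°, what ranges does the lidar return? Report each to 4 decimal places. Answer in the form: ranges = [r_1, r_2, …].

ranges = [3.9375, 2.8637, 1.8360, 1.7551]

beam 1: φ=0°, α=60°
  cosα=0.5000 sinα=0.8660 | (4,2) | tMaxX 1.0400 tMaxY 0.4734 | tΔX 2.0000 tΔY 1.1547
    t=0.4734 [y] (4,3)
    t=1.0400 [x] (5,3)
    t=1.6281 [y] (5,4)
    t=2.7828 [y] (5,5)
    t=3.0400 [x] (6,5)
    t=3.9375 [y] (6,6) — stop
  → r_1 = 3.9375
beam 2: φ=90°, α=150°
  cosα=-0.8660 sinα=0.5000 | (4,2) | tMaxX 0.5543 tMaxY 0.8200 | tΔX 1.1547 tΔY 2.0000
    t=0.5543 [x] (3,2)
    t=0.8200 [y] (3,3)
    t=1.7090 [x] (2,3)
    t=2.8200 [y] (2,4)
    t=2.8637 [x] (1,4) — stop
  → r_2 = 2.8637
beam 3: φ=180°, α=240°
  cosα=-0.5000 sinα=-0.8660 | (4,2) | tMaxX 0.9600 tMaxY 0.6813 | tΔX 2.0000 tΔY 1.1547
    t=0.6813 [y] (4,1)
    t=0.9600 [x] (3,1)
    t=1.8360 [y] (3,0) — stop
  → r_3 = 1.8360
beam 4: φ=270°, α=330°
  cosα=0.8660 sinα=-0.5000 | (4,2) | tMaxX 0.6004 tMaxY 1.1800 | tΔX 1.1547 tΔY 2.0000
    t=0.6004 [x] (5,2)
    t=1.1800 [y] (5,1)
    t=1.7551 [x] (6,1) — stop
  → r_4 = 1.7551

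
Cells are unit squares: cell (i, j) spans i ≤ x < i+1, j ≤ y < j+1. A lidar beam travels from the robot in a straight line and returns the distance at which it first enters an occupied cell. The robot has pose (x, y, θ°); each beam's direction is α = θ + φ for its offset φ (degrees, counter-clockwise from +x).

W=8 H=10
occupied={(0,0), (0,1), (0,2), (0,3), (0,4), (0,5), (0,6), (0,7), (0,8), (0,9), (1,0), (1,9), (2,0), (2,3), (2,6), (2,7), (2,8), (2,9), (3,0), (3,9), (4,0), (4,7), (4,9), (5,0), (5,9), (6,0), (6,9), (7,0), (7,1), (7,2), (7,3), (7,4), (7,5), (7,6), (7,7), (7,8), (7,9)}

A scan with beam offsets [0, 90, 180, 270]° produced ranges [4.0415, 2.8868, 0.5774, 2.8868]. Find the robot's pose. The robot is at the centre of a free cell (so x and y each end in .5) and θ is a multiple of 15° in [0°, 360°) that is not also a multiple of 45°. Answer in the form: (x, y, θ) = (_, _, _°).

Enumerate (i+0.5, j+0.5, θ) over the 43 free cells and 16 admissible headings. For each, cast all 4 beams and compare to the given ranges.
  (5.5, 4.5, 240°): beam 2 = 1.7321 ≠ 2.8868 ✗
  (5.5, 2.5, 75°): beam 1 = 5.7956 ≠ 4.0415 ✗
  (6.5, 7.5, 195°): beam 1 = 1.5529 ≠ 4.0415 ✗
  (1.5, 3.5, 330°): beam 1 = 0.5774 ≠ 4.0415 ✗
  …
  (3.5, 3.5, 30°): r_1=4.0415, r_2=2.8868, r_3=0.5774, r_4=2.8868 — all match ✓
No second candidate reproduces the full scan.

(x, y, θ) = (3.5, 3.5, 30°)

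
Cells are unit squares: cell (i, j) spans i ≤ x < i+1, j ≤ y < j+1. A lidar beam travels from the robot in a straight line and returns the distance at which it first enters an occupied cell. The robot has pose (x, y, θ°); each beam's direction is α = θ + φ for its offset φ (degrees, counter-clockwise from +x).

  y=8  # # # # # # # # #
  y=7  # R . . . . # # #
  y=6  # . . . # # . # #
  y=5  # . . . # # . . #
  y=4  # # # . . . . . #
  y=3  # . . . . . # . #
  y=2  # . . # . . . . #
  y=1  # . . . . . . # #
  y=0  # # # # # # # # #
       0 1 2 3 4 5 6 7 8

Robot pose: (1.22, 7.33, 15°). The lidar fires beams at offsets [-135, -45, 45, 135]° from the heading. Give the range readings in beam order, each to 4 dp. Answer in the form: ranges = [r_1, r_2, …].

beam 1: φ=-135°, α=240°
  cosα=-0.5000 sinα=-0.8660 | (1,7) | tMaxX 0.4400 tMaxY 0.3811 | tΔX 2.0000 tΔY 1.1547
    t=0.3811 [y] (1,6)
    t=0.4400 [x] (0,6) — stop
  → r_1 = 0.4400
beam 2: φ=-45°, α=330°
  cosα=0.8660 sinα=-0.5000 | (1,7) | tMaxX 0.9007 tMaxY 0.6600 | tΔX 1.1547 tΔY 2.0000
    t=0.6600 [y] (1,6)
    t=0.9007 [x] (2,6)
    t=2.0554 [x] (3,6)
    t=2.6600 [y] (3,5)
    t=3.2101 [x] (4,5) — stop
  → r_2 = 3.2101
beam 3: φ=45°, α=60°
  cosα=0.5000 sinα=0.8660 | (1,7) | tMaxX 1.5600 tMaxY 0.7736 | tΔX 2.0000 tΔY 1.1547
    t=0.7736 [y] (1,8) — stop
  → r_3 = 0.7736
beam 4: φ=135°, α=150°
  cosα=-0.8660 sinα=0.5000 | (1,7) | tMaxX 0.2540 tMaxY 1.3400 | tΔX 1.1547 tΔY 2.0000
    t=0.2540 [x] (0,7) — stop
  → r_4 = 0.2540

ranges = [0.4400, 3.2101, 0.7736, 0.2540]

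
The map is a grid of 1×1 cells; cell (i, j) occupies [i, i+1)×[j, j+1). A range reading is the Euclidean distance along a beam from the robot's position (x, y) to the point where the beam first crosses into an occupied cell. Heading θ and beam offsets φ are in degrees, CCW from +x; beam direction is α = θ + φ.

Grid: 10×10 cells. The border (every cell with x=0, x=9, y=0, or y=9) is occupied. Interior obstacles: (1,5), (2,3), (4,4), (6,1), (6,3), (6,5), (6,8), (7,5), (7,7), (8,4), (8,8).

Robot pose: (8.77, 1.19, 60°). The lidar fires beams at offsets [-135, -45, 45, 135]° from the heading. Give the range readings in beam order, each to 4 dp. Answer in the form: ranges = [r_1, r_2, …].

beam 1: φ=-135°, α=285°
  d=(0.2588,-0.9659)  start (8,1)  tX=0.8887 tY=0.1967  stride 1/|dx|=3.8637 1/|dy|=1.0353
    cross y-line → (8,0), t=0.1967 (wall)
  → r_1 = 0.1967
beam 2: φ=-45°, α=15°
  d=(0.9659,0.2588)  start (8,1)  tX=0.2381 tY=3.1296  stride 1/|dx|=1.0353 1/|dy|=3.8637
    cross x-line → (9,1), t=0.2381 (wall)
  → r_2 = 0.2381
beam 3: φ=45°, α=105°
  d=(-0.2588,0.9659)  start (8,1)  tX=2.9751 tY=0.8386  stride 1/|dx|=3.8637 1/|dy|=1.0353
    cross y-line → (8,2), t=0.8386
    cross y-line → (8,3), t=1.8738
    cross y-line → (8,4), t=2.9091 (wall)
  → r_3 = 2.9091
beam 4: φ=135°, α=195°
  d=(-0.9659,-0.2588)  start (8,1)  tX=0.7972 tY=0.7341  stride 1/|dx|=1.0353 1/|dy|=3.8637
    cross y-line → (8,0), t=0.7341 (wall)
  → r_4 = 0.7341

ranges = [0.1967, 0.2381, 2.9091, 0.7341]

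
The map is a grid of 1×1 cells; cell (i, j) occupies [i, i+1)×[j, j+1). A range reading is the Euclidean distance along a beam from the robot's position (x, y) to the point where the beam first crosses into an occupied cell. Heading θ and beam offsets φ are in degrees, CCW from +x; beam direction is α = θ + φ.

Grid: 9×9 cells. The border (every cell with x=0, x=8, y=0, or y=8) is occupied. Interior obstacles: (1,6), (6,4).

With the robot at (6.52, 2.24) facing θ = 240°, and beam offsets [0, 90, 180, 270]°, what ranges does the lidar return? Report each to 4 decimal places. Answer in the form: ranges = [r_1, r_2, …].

ranges = [1.4318, 1.7090, 2.9600, 6.3739]

beam 1: φ=0°, α=240°
  direction (-0.5000, -0.8660); cell (6,2); t to first gridline: x 1.0400, y 0.2771 (then +2.0000 / +1.1547)
    (6,1) via y @ 0.2771
    (5,1) via x @ 1.0400
    (5,0) via y @ 1.4318  # hit
  → r_1 = 1.4318
beam 2: φ=90°, α=330°
  direction (0.8660, -0.5000); cell (6,2); t to first gridline: x 0.5543, y 0.4800 (then +1.1547 / +2.0000)
    (6,1) via y @ 0.4800
    (7,1) via x @ 0.5543
    (8,1) via x @ 1.7090  # hit
  → r_2 = 1.7090
beam 3: φ=180°, α=60°
  direction (0.5000, 0.8660); cell (6,2); t to first gridline: x 0.9600, y 0.8776 (then +2.0000 / +1.1547)
    (6,3) via y @ 0.8776
    (7,3) via x @ 0.9600
    (7,4) via y @ 2.0323
    (8,4) via x @ 2.9600  # hit
  → r_3 = 2.9600
beam 4: φ=270°, α=150°
  direction (-0.8660, 0.5000); cell (6,2); t to first gridline: x 0.6004, y 1.5200 (then +1.1547 / +2.0000)
    (5,2) via x @ 0.6004
    (5,3) via y @ 1.5200
    (4,3) via x @ 1.7551
    (3,3) via x @ 2.9098
    (3,4) via y @ 3.5200
    (2,4) via x @ 4.0645
    (1,4) via x @ 5.2192
    (1,5) via y @ 5.5200
    (0,5) via x @ 6.3739  # hit
  → r_4 = 6.3739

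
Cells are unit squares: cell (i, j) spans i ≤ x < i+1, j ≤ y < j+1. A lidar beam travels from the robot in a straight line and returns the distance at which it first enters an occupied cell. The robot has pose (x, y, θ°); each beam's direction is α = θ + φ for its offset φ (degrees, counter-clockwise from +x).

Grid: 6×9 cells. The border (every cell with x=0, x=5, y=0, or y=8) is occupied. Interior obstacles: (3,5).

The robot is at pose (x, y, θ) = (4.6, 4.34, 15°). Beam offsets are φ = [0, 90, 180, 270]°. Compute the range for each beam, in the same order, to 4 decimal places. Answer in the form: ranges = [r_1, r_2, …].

beam 1: φ=0°, α=15°
  dir = (cos 15°, sin 15°) = (0.9659, 0.2588); from cell (4,4)
  next x-line at t=0.4141, next y-line at t=2.5500; Δt_x=1.0353, Δt_y=3.8637
    x: enter (5,4) at t=0.4141 ← occupied
  → r_1 = 0.4141
beam 2: φ=90°, α=105°
  dir = (cos 105°, sin 105°) = (-0.2588, 0.9659); from cell (4,4)
  next x-line at t=2.3182, next y-line at t=0.6833; Δt_x=3.8637, Δt_y=1.0353
    y: enter (4,5) at t=0.6833
    y: enter (4,6) at t=1.7186
    x: enter (3,6) at t=2.3182
    y: enter (3,7) at t=2.7538
    y: enter (3,8) at t=3.7891 ← occupied
  → r_2 = 3.7891
beam 3: φ=180°, α=195°
  dir = (cos 195°, sin 195°) = (-0.9659, -0.2588); from cell (4,4)
  next x-line at t=0.6212, next y-line at t=1.3137; Δt_x=1.0353, Δt_y=3.8637
    x: enter (3,4) at t=0.6212
    y: enter (3,3) at t=1.3137
    x: enter (2,3) at t=1.6564
    x: enter (1,3) at t=2.6917
    x: enter (0,3) at t=3.7270 ← occupied
  → r_3 = 3.7270
beam 4: φ=270°, α=285°
  dir = (cos 285°, sin 285°) = (0.2588, -0.9659); from cell (4,4)
  next x-line at t=1.5455, next y-line at t=0.3520; Δt_x=3.8637, Δt_y=1.0353
    y: enter (4,3) at t=0.3520
    y: enter (4,2) at t=1.3873
    x: enter (5,2) at t=1.5455 ← occupied
  → r_4 = 1.5455

ranges = [0.4141, 3.7891, 3.7270, 1.5455]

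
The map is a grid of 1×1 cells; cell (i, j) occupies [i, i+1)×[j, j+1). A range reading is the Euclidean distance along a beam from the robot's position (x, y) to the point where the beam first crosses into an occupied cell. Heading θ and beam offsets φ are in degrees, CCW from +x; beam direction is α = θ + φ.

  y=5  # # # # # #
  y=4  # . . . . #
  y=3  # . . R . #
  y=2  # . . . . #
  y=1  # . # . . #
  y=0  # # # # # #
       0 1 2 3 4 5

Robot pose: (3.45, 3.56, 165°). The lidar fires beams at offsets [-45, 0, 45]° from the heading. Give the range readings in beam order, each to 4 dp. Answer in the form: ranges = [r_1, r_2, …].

beam 1: φ=-45°, α=120°
  d=(-0.5000,0.8660)  start (3,3)  tX=0.9000 tY=0.5081  stride 1/|dx|=2.0000 1/|dy|=1.1547
    cross y-line → (3,4), t=0.5081
    cross x-line → (2,4), t=0.9000
    cross y-line → (2,5), t=1.6628 (wall)
  → r_1 = 1.6628
beam 2: φ=0°, α=165°
  d=(-0.9659,0.2588)  start (3,3)  tX=0.4659 tY=1.7000  stride 1/|dx|=1.0353 1/|dy|=3.8637
    cross x-line → (2,3), t=0.4659
    cross x-line → (1,3), t=1.5012
    cross y-line → (1,4), t=1.7000
    cross x-line → (0,4), t=2.5364 (wall)
  → r_2 = 2.5364
beam 3: φ=45°, α=210°
  d=(-0.8660,-0.5000)  start (3,3)  tX=0.5196 tY=1.1200  stride 1/|dx|=1.1547 1/|dy|=2.0000
    cross x-line → (2,3), t=0.5196
    cross y-line → (2,2), t=1.1200
    cross x-line → (1,2), t=1.6743
    cross x-line → (0,2), t=2.8290 (wall)
  → r_3 = 2.8290

ranges = [1.6628, 2.5364, 2.8290]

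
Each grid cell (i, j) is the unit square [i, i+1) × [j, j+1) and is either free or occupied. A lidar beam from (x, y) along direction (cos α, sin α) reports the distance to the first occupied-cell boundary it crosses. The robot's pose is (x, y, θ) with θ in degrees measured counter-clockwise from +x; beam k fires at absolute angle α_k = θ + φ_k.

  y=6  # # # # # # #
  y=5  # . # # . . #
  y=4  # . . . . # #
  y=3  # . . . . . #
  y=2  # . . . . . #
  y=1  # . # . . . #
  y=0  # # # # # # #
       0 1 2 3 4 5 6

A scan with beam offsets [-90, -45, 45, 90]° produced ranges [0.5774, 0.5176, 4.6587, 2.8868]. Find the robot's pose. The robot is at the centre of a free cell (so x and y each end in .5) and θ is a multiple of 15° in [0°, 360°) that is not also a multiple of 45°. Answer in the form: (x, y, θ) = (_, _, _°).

(x, y, θ) = (5.5, 3.5, 150°)

The pose lattice has 21·16 = 336 candidates. Test each by forward raycasting.
  (2.5, 2.5, 150°): beam 1 = 2.8868 ≠ 0.5774 ✗
  (1.5, 1.5, 150°): beam 1 = 4.0415 ≠ 0.5774 ✗
  (3.5, 2.5, 330°): beam 1 = 1.0000 ≠ 0.5774 ✗
  (1.5, 3.5, 30°): beam 1 = 1.7321 ≠ 0.5774 ✗
  (1.5, 4.5, 330°): beam 1 = 1.0000 ≠ 0.5774 ✗
  …
  (5.5, 3.5, 150°): r_1=0.5774, r_2=0.5176, r_3=4.6587, r_4=2.8868 — all match ✓
No second candidate reproduces the full scan.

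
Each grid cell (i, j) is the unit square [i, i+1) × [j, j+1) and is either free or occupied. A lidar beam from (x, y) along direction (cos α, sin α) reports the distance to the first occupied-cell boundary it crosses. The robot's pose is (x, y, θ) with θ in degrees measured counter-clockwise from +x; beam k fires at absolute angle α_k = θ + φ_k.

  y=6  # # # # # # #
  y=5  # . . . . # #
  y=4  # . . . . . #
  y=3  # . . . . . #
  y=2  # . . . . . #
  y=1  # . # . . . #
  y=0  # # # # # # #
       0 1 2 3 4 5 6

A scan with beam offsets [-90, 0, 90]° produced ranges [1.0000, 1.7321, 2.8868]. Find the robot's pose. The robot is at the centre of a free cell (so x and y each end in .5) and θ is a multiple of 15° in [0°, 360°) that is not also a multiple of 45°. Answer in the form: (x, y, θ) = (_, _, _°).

Enumerate (i+0.5, j+0.5, θ) over the 23 free cells and 16 admissible headings. For each, cast all 3 beams and compare to the given ranges.
  (5.5, 3.5, 195°): beam 1 = 1.5529 ≠ 1.0000 ✗
  (1.5, 2.5, 75°): beam 1 = 4.6587 ≠ 1.0000 ✗
  (4.5, 4.5, 105°): beam 1 = 1.5529 ≠ 1.0000 ✗
  (3.5, 1.5, 195°): beam 1 = 4.6587 ≠ 1.0000 ✗
  …
  (3.5, 2.5, 300°): r_1=1.0000, r_2=1.7321, r_3=2.8868 — all match ✓
No second candidate reproduces the full scan.

(x, y, θ) = (3.5, 2.5, 300°)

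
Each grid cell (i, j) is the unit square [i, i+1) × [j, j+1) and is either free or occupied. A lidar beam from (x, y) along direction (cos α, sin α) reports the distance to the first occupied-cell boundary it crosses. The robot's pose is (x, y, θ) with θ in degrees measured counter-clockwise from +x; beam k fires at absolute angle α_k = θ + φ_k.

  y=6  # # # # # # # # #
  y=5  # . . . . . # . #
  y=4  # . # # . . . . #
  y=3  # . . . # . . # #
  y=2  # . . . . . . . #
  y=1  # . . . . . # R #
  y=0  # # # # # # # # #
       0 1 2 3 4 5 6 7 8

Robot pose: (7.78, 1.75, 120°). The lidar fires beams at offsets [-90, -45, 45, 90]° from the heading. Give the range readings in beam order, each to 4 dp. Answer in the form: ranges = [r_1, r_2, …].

ranges = [0.2540, 0.8500, 0.8075, 0.9007]

beam 1: φ=-90°, α=30°
  dir = (cos 30°, sin 30°) = (0.8660, 0.5000); from cell (7,1)
  next x-line at t=0.2540, next y-line at t=0.5000; Δt_x=1.1547, Δt_y=2.0000
    x: enter (8,1) at t=0.2540 ← occupied
  → r_1 = 0.2540
beam 2: φ=-45°, α=75°
  dir = (cos 75°, sin 75°) = (0.2588, 0.9659); from cell (7,1)
  next x-line at t=0.8500, next y-line at t=0.2588; Δt_x=3.8637, Δt_y=1.0353
    y: enter (7,2) at t=0.2588
    x: enter (8,2) at t=0.8500 ← occupied
  → r_2 = 0.8500
beam 3: φ=45°, α=165°
  dir = (cos 165°, sin 165°) = (-0.9659, 0.2588); from cell (7,1)
  next x-line at t=0.8075, next y-line at t=0.9659; Δt_x=1.0353, Δt_y=3.8637
    x: enter (6,1) at t=0.8075 ← occupied
  → r_3 = 0.8075
beam 4: φ=90°, α=210°
  dir = (cos 210°, sin 210°) = (-0.8660, -0.5000); from cell (7,1)
  next x-line at t=0.9007, next y-line at t=1.5000; Δt_x=1.1547, Δt_y=2.0000
    x: enter (6,1) at t=0.9007 ← occupied
  → r_4 = 0.9007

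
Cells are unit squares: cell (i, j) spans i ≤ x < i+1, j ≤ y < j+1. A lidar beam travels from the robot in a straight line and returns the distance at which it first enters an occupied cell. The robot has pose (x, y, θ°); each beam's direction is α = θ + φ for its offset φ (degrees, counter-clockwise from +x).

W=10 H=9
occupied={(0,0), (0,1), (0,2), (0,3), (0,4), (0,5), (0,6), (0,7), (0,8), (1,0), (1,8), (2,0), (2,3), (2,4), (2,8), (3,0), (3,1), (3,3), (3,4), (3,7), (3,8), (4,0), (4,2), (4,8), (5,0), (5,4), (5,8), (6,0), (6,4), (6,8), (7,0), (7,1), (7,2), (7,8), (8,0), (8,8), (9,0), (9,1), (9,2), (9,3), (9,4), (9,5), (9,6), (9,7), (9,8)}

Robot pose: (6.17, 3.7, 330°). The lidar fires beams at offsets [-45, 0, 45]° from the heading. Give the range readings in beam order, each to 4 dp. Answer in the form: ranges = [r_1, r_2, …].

beam 1: φ=-45°, α=285°
  dir = (cos 285°, sin 285°) = (0.2588, -0.9659); from cell (6,3)
  next x-line at t=3.2069, next y-line at t=0.7247; Δt_x=3.8637, Δt_y=1.0353
    y: enter (6,2) at t=0.7247
    y: enter (6,1) at t=1.7600
    y: enter (6,0) at t=2.7952 ← occupied
  → r_1 = 2.7952
beam 2: φ=0°, α=330°
  dir = (cos 330°, sin 330°) = (0.8660, -0.5000); from cell (6,3)
  next x-line at t=0.9584, next y-line at t=1.4000; Δt_x=1.1547, Δt_y=2.0000
    x: enter (7,3) at t=0.9584
    y: enter (7,2) at t=1.4000 ← occupied
  → r_2 = 1.4000
beam 3: φ=45°, α=15°
  dir = (cos 15°, sin 15°) = (0.9659, 0.2588); from cell (6,3)
  next x-line at t=0.8593, next y-line at t=1.1591; Δt_x=1.0353, Δt_y=3.8637
    x: enter (7,3) at t=0.8593
    y: enter (7,4) at t=1.1591
    x: enter (8,4) at t=1.8946
    x: enter (9,4) at t=2.9298 ← occupied
  → r_3 = 2.9298

ranges = [2.7952, 1.4000, 2.9298]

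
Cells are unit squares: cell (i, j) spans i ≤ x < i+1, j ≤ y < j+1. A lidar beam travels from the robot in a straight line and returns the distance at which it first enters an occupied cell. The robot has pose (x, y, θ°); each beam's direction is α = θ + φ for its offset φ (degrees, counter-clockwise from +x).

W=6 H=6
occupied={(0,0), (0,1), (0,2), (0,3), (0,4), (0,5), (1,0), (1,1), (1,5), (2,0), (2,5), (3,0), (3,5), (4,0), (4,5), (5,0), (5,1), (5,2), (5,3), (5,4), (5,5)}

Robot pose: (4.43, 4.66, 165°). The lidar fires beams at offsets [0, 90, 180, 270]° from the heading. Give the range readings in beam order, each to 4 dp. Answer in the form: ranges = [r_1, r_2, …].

ranges = [1.3137, 3.7891, 0.5901, 0.3520]

beam 1: φ=0°, α=165°
  d=(-0.9659,0.2588)  start (4,4)  tX=0.4452 tY=1.3137  stride 1/|dx|=1.0353 1/|dy|=3.8637
    cross x-line → (3,4), t=0.4452
    cross y-line → (3,5), t=1.3137 (wall)
  → r_1 = 1.3137
beam 2: φ=90°, α=255°
  d=(-0.2588,-0.9659)  start (4,4)  tX=1.6614 tY=0.6833  stride 1/|dx|=3.8637 1/|dy|=1.0353
    cross y-line → (4,3), t=0.6833
    cross x-line → (3,3), t=1.6614
    cross y-line → (3,2), t=1.7186
    cross y-line → (3,1), t=2.7538
    cross y-line → (3,0), t=3.7891 (wall)
  → r_2 = 3.7891
beam 3: φ=180°, α=345°
  d=(0.9659,-0.2588)  start (4,4)  tX=0.5901 tY=2.5500  stride 1/|dx|=1.0353 1/|dy|=3.8637
    cross x-line → (5,4), t=0.5901 (wall)
  → r_3 = 0.5901
beam 4: φ=270°, α=75°
  d=(0.2588,0.9659)  start (4,4)  tX=2.2023 tY=0.3520  stride 1/|dx|=3.8637 1/|dy|=1.0353
    cross y-line → (4,5), t=0.3520 (wall)
  → r_4 = 0.3520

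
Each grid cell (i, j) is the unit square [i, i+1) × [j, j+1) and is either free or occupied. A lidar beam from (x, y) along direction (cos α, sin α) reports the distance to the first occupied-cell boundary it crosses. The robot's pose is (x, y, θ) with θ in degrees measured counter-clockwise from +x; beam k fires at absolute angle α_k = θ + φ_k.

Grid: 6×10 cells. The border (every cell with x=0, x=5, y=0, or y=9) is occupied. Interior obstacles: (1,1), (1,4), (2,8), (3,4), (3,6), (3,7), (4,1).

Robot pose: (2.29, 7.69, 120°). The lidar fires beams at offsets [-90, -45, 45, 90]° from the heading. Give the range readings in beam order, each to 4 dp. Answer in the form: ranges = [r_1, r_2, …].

ranges = [0.6200, 0.3209, 1.3355, 1.4896]

beam 1: φ=-90°, α=30°
  dir = (cos 30°, sin 30°) = (0.8660, 0.5000); from cell (2,7)
  next x-line at t=0.8198, next y-line at t=0.6200; Δt_x=1.1547, Δt_y=2.0000
    y: enter (2,8) at t=0.6200 ← occupied
  → r_1 = 0.6200
beam 2: φ=-45°, α=75°
  dir = (cos 75°, sin 75°) = (0.2588, 0.9659); from cell (2,7)
  next x-line at t=2.7432, next y-line at t=0.3209; Δt_x=3.8637, Δt_y=1.0353
    y: enter (2,8) at t=0.3209 ← occupied
  → r_2 = 0.3209
beam 3: φ=45°, α=165°
  dir = (cos 165°, sin 165°) = (-0.9659, 0.2588); from cell (2,7)
  next x-line at t=0.3002, next y-line at t=1.1977; Δt_x=1.0353, Δt_y=3.8637
    x: enter (1,7) at t=0.3002
    y: enter (1,8) at t=1.1977
    x: enter (0,8) at t=1.3355 ← occupied
  → r_3 = 1.3355
beam 4: φ=90°, α=210°
  dir = (cos 210°, sin 210°) = (-0.8660, -0.5000); from cell (2,7)
  next x-line at t=0.3349, next y-line at t=1.3800; Δt_x=1.1547, Δt_y=2.0000
    x: enter (1,7) at t=0.3349
    y: enter (1,6) at t=1.3800
    x: enter (0,6) at t=1.4896 ← occupied
  → r_4 = 1.4896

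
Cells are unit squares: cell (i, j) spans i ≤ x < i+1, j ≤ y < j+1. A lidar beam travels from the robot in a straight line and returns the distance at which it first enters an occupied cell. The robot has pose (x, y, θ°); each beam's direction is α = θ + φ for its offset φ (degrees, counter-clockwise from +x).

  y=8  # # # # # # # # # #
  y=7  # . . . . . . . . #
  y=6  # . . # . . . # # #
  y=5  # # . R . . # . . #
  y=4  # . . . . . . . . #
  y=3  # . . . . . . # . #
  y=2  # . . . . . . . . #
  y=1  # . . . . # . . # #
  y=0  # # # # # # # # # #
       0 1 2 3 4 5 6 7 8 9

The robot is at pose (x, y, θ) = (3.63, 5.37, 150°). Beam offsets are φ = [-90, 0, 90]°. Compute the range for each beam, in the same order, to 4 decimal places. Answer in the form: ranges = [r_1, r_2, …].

ranges = [0.7275, 3.0369, 5.0460]

beam 1: φ=-90°, α=60°
  dir = (cos 60°, sin 60°) = (0.5000, 0.8660); from cell (3,5)
  next x-line at t=0.7400, next y-line at t=0.7275; Δt_x=2.0000, Δt_y=1.1547
    y: enter (3,6) at t=0.7275 ← occupied
  → r_1 = 0.7275
beam 2: φ=0°, α=150°
  dir = (cos 150°, sin 150°) = (-0.8660, 0.5000); from cell (3,5)
  next x-line at t=0.7275, next y-line at t=1.2600; Δt_x=1.1547, Δt_y=2.0000
    x: enter (2,5) at t=0.7275
    y: enter (2,6) at t=1.2600
    x: enter (1,6) at t=1.8822
    x: enter (0,6) at t=3.0369 ← occupied
  → r_2 = 3.0369
beam 3: φ=90°, α=240°
  dir = (cos 240°, sin 240°) = (-0.5000, -0.8660); from cell (3,5)
  next x-line at t=1.2600, next y-line at t=0.4272; Δt_x=2.0000, Δt_y=1.1547
    y: enter (3,4) at t=0.4272
    x: enter (2,4) at t=1.2600
    y: enter (2,3) at t=1.5819
    y: enter (2,2) at t=2.7366
    x: enter (1,2) at t=3.2600
    y: enter (1,1) at t=3.8913
    y: enter (1,0) at t=5.0460 ← occupied
  → r_3 = 5.0460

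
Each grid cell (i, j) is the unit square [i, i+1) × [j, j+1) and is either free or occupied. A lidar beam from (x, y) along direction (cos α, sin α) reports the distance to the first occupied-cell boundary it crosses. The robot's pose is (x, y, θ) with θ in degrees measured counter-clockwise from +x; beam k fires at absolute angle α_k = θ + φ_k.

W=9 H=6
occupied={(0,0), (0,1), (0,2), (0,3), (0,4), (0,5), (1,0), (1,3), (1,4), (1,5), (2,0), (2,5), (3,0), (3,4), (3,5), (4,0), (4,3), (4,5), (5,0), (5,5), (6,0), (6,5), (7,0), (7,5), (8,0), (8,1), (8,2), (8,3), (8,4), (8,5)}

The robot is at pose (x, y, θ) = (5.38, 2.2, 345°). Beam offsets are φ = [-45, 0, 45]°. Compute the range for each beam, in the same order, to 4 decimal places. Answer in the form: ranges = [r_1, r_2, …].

ranges = [1.3856, 2.7124, 3.0253]

beam 1: φ=-45°, α=300°
  direction (0.5000, -0.8660); cell (5,2); t to first gridline: x 1.2400, y 0.2309 (then +2.0000 / +1.1547)
    (5,1) via y @ 0.2309
    (6,1) via x @ 1.2400
    (6,0) via y @ 1.3856  # hit
  → r_1 = 1.3856
beam 2: φ=0°, α=345°
  direction (0.9659, -0.2588); cell (5,2); t to first gridline: x 0.6419, y 0.7727 (then +1.0353 / +3.8637)
    (6,2) via x @ 0.6419
    (6,1) via y @ 0.7727
    (7,1) via x @ 1.6771
    (8,1) via x @ 2.7124  # hit
  → r_2 = 2.7124
beam 3: φ=45°, α=30°
  direction (0.8660, 0.5000); cell (5,2); t to first gridline: x 0.7159, y 1.6000 (then +1.1547 / +2.0000)
    (6,2) via x @ 0.7159
    (6,3) via y @ 1.6000
    (7,3) via x @ 1.8706
    (8,3) via x @ 3.0253  # hit
  → r_3 = 3.0253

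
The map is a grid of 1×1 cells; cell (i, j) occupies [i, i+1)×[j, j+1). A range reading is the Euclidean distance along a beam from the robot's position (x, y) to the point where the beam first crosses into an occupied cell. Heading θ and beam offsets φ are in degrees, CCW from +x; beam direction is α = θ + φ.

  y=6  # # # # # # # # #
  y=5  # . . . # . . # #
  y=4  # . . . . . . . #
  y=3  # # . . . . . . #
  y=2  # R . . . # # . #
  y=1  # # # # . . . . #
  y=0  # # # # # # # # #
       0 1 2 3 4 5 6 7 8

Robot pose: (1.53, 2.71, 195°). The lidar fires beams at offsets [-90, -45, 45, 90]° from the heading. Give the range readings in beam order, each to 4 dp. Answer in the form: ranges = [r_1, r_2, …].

ranges = [0.3002, 0.5800, 0.8198, 0.7350]

beam 1: φ=-90°, α=105°
  direction (-0.2588, 0.9659); cell (1,2); t to first gridline: x 2.0478, y 0.3002 (then +3.8637 / +1.0353)
    (1,3) via y @ 0.3002  # hit
  → r_1 = 0.3002
beam 2: φ=-45°, α=150°
  direction (-0.8660, 0.5000); cell (1,2); t to first gridline: x 0.6120, y 0.5800 (then +1.1547 / +2.0000)
    (1,3) via y @ 0.5800  # hit
  → r_2 = 0.5800
beam 3: φ=45°, α=240°
  direction (-0.5000, -0.8660); cell (1,2); t to first gridline: x 1.0600, y 0.8198 (then +2.0000 / +1.1547)
    (1,1) via y @ 0.8198  # hit
  → r_3 = 0.8198
beam 4: φ=90°, α=285°
  direction (0.2588, -0.9659); cell (1,2); t to first gridline: x 1.8159, y 0.7350 (then +3.8637 / +1.0353)
    (1,1) via y @ 0.7350  # hit
  → r_4 = 0.7350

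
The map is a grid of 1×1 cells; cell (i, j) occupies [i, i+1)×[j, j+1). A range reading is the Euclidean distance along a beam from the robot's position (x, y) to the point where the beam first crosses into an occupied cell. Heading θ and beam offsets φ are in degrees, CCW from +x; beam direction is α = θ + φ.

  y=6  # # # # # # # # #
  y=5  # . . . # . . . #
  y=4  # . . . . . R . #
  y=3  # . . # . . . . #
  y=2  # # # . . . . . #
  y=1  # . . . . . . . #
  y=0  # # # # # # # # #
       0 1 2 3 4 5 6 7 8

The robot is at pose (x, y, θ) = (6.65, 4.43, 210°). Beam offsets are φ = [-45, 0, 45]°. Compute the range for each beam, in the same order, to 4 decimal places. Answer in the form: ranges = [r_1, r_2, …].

beam 1: φ=-45°, α=165°
  dir = (cos 165°, sin 165°) = (-0.9659, 0.2588); from cell (6,4)
  next x-line at t=0.6729, next y-line at t=2.2023; Δt_x=1.0353, Δt_y=3.8637
    x: enter (5,4) at t=0.6729
    x: enter (4,4) at t=1.7082
    y: enter (4,5) at t=2.2023 ← occupied
  → r_1 = 2.2023
beam 2: φ=0°, α=210°
  dir = (cos 210°, sin 210°) = (-0.8660, -0.5000); from cell (6,4)
  next x-line at t=0.7506, next y-line at t=0.8600; Δt_x=1.1547, Δt_y=2.0000
    x: enter (5,4) at t=0.7506
    y: enter (5,3) at t=0.8600
    x: enter (4,3) at t=1.9053
    y: enter (4,2) at t=2.8600
    x: enter (3,2) at t=3.0600
    x: enter (2,2) at t=4.2147 ← occupied
  → r_2 = 4.2147
beam 3: φ=45°, α=255°
  dir = (cos 255°, sin 255°) = (-0.2588, -0.9659); from cell (6,4)
  next x-line at t=2.5114, next y-line at t=0.4452; Δt_x=3.8637, Δt_y=1.0353
    y: enter (6,3) at t=0.4452
    y: enter (6,2) at t=1.4804
    x: enter (5,2) at t=2.5114
    y: enter (5,1) at t=2.5157
    y: enter (5,0) at t=3.5510 ← occupied
  → r_3 = 3.5510

ranges = [2.2023, 4.2147, 3.5510]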